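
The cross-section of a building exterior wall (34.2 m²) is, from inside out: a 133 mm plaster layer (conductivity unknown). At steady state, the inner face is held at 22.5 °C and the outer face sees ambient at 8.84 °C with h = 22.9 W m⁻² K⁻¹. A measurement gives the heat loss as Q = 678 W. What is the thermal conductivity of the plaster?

ΣR = ΔT/Q = |22.5 − 8.84|/678 = 0.02015 K/W
Known resistances:
  R_conv,out = 1/(hA) = 1/(22.9·34.2) = 0.001277 K/W
R_plaster = ΣR − ΣR_known = 0.02015 − 0.001277 = 0.01887 K/W
L/(kA) = 0.01887 ⇒ k = 0.133/(0.01887·34.2) = 0.206 W/m·K

k = 0.206 W/m·K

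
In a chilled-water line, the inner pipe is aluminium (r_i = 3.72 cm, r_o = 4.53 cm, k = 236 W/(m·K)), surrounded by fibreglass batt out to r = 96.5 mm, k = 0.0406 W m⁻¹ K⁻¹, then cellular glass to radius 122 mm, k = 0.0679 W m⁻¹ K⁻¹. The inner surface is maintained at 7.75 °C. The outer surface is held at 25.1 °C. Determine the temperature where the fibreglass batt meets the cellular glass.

T = 22.4 °C

Series thermal resistances, inner to outer:
  R'_aluminium = ln(0.0453/0.0372)/(2πk) = 0.1970/(2π·236) = 1.329×10^-4 m·K/W
  R'_fibreglass batt = ln(0.0965/0.0453)/(2πk) = 0.7562/(2π·0.0406) = 2.964 m·K/W
  R'_cellular glass = ln(0.122/0.0965)/(2πk) = 0.2345/(2π·0.0679) = 0.5496 m·K/W
ΣR = 1.329×10^-4 + 2.964 + 0.5496 = 3.514 m·K/W
Q' = ΔT/ΣR = (7.75 °C − 25.1 °C)/3.514 = -4.937 W/m
From the inner boundary to the fibreglass batt/cellular glass interface, ΣR_partial = 2.964 m·K/W.
T_interface = T_in − Q'·ΣR_partial = 7.75 °C − (-4.937)(2.964) = 22.4 °C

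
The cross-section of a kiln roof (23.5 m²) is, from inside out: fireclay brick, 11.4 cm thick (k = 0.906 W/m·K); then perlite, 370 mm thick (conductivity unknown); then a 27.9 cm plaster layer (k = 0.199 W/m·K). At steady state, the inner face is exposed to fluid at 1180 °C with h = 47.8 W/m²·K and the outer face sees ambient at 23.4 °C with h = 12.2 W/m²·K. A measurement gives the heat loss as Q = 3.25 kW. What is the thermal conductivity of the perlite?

ΣR = ΔT/Q = |1180 − 23.4|/3250 = 0.3559 K/W
Known resistances:
  R_conv,in = 1/(hA) = 1/(47.8·23.5) = 8.902×10^-4 K/W
  R_fireclay brick = L/(kA) = 0.114/(0.906·23.5) = 0.005354 K/W
  R_plaster = L/(kA) = 0.279/(0.199·23.5) = 0.05966 K/W
  R_conv,out = 1/(hA) = 1/(12.2·23.5) = 0.003488 K/W
R_perlite = ΣR − ΣR_known = 0.3559 − 0.06939 = 0.2865 K/W
L/(kA) = 0.2865 ⇒ k = 0.370/(0.2865·23.5) = 0.0550 W/m·K

k = 0.0550 W/m·K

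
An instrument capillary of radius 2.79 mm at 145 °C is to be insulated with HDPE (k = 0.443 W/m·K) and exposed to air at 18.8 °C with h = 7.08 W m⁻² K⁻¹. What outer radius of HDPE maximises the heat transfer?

For a cylinder, r_cr = k_ins/h = 0.443/7.08 = 0.0626 m = 6.26 cm

r_cr = 6.26 cm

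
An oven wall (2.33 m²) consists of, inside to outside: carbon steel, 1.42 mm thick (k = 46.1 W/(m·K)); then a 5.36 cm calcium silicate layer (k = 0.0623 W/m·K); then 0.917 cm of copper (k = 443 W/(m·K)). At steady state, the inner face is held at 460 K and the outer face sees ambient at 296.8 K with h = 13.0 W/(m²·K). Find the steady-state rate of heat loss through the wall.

Q = 406 W

Resistance network (inner→outer):
  R_carbon steel = L/(kA) = 0.00142/(46.1·2.33) = 1.322×10^-5 K/W
  R_calcium silicate = L/(kA) = 0.0536/(0.0623·2.33) = 0.3693 K/W
  R_copper = L/(kA) = 0.00917/(443·2.33) = 8.884×10^-6 K/W
  R_conv,out = 1/(hA) = 1/(13.0·2.33) = 0.03301 K/W
ΣR = 1.322×10^-5 + 0.3693 + 8.884×10^-6 + 0.03301 = 0.4023 K/W
Q = ΔT/ΣR = (460 K − 296.8 K)/0.4023 = 406 W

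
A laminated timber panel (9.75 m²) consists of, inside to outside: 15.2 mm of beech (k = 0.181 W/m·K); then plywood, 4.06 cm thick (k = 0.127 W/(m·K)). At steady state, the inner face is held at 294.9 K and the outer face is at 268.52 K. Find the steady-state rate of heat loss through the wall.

Q = 637 W

Treat each layer as a resistance in series:
  R_beech = L/(kA) = 0.0152/(0.181·9.75) = 0.008613 K/W
  R_plywood = L/(kA) = 0.0406/(0.127·9.75) = 0.03279 K/W
ΣR = 0.008613 + 0.03279 = 0.04140 K/W
Q = ΔT/ΣR = (294.9 K − 268.52 K)/0.04140 = 637 W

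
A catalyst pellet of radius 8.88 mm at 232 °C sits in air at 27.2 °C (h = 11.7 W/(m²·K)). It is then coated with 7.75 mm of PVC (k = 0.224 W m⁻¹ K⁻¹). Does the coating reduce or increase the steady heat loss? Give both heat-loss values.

Critical radius for a sphere: r_cr = 2k/h = 0.0383 m = 3.83 cm.
Outer radius after coating: r₂ = 0.00888 + 0.00775 = 0.01663 m.
Since r₁ < r_cr and r₂ ≤ r_cr, the coating moves toward the maximum at r_cr — heat loss rises.
Bare: R = 1/(4πr₁²h) = 86.25 K/W; Q = 204.8/86.25 = 2.37 W.
Coated: R = R_cond + R_conv = 43.24 K/W; Q = 204.8/43.24 = 4.74 W.

increases: 2.37 → 4.74 W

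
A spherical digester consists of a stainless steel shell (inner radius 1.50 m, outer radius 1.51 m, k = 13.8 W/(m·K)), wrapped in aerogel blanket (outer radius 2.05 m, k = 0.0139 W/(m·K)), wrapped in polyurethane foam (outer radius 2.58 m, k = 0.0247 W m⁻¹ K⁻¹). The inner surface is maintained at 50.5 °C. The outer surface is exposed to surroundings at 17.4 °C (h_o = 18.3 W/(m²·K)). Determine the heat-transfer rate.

Resistance network (inner→outer):
  R_stainless steel = (1/1.50 − 1/1.51)/(4πk) = 0.004415/(4π·13.8) = 2.546×10^-5 K/W
  R_aerogel blanket = (1/1.51 − 1/2.05)/(4πk) = 0.1744/(4π·0.0139) = 0.9987 K/W
  R_polyurethane foam = (1/2.05 − 1/2.58)/(4πk) = 0.1002/(4π·0.0247) = 0.3228 K/W
  R_conv,out = 1/(4πr²h) = 1/(4π·2.58²·18.3) = 6.533×10^-4 K/W
ΣR = 2.546×10^-5 + 0.9987 + 0.3228 + 6.533×10^-4 = 1.322 K/W
Q = ΔT/ΣR = (50.5 °C − 17.4 °C)/1.322 = 25.0 W

Q = 25.0 W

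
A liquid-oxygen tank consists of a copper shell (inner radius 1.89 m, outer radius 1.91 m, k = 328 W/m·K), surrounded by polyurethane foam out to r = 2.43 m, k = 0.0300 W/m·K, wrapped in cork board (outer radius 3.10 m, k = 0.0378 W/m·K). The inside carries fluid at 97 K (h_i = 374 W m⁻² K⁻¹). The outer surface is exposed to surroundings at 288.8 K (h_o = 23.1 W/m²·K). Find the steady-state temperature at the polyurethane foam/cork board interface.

Resistance network (inner→outer):
  R_conv,in = 1/(4πr²h) = 1/(4π·1.89²·374) = 5.957×10^-5 K/W
  R_copper = (1/1.89 − 1/1.91)/(4πk) = 0.005540/(4π·328) = 1.344×10^-6 K/W
  R_polyurethane foam = (1/1.91 − 1/2.43)/(4πk) = 0.1120/(4π·0.0300) = 0.2972 K/W
  R_cork board = (1/2.43 − 1/3.10)/(4πk) = 0.08894/(4π·0.0378) = 0.1872 K/W
  R_conv,out = 1/(4πr²h) = 1/(4π·3.10²·23.1) = 3.585×10^-4 K/W
ΣR = 5.957×10^-5 + 1.344×10^-6 + 0.2972 + 0.1872 + 3.585×10^-4 = 0.4848 K/W
Q = ΔT/ΣR = (97 K − 288.8 K)/0.4848 = -395.6 W
From the inner boundary to the polyurethane foam/cork board interface, ΣR_partial = 0.2973 K/W.
T_interface = T_in − Q·ΣR_partial = 97 K − (-395.6)(0.2973) = 214.6 K

T = 214.6 K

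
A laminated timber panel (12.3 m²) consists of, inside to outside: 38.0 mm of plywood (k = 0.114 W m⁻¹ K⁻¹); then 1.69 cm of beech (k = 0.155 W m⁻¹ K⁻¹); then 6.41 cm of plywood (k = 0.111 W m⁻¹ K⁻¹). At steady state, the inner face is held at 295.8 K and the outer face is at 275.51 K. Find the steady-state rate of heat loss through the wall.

Resistance network (inner→outer):
  R_plywood = L/(kA) = 0.0380/(0.114·12.3) = 0.02710 K/W
  R_beech = L/(kA) = 0.0169/(0.155·12.3) = 0.008864 K/W
  R_plywood = L/(kA) = 0.0641/(0.111·12.3) = 0.04695 K/W
ΣR = 0.02710 + 0.008864 + 0.04695 = 0.08291 K/W
Q = ΔT/ΣR = (295.8 K − 275.51 K)/0.08291 = 245 W

Q = 245 W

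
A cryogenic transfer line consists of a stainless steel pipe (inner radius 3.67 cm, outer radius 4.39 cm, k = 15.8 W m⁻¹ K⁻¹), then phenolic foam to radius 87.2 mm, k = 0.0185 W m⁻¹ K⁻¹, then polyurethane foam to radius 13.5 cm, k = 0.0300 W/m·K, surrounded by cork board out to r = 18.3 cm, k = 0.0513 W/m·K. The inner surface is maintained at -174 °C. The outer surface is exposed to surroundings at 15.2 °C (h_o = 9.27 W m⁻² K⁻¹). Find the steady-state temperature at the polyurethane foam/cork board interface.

Resistance network (inner→outer):
  R'_stainless steel = ln(0.0439/0.0367)/(2πk) = 0.1791/(2π·15.8) = 0.001804 m·K/W
  R'_phenolic foam = ln(0.0872/0.0439)/(2πk) = 0.6863/(2π·0.0185) = 5.904 m·K/W
  R'_polyurethane foam = ln(0.135/0.0872)/(2πk) = 0.4371/(2π·0.0300) = 2.319 m·K/W
  R'_cork board = ln(0.183/0.135)/(2πk) = 0.3042/(2π·0.0513) = 0.9438 m·K/W
  R'_conv,out = 1/(2πr h) = 1/(2π·0.183·9.27) = 0.09382 m·K/W
ΣR = 0.001804 + 5.904 + 2.319 + 0.9438 + 0.09382 = 9.262 m·K/W
Q' = ΔT/ΣR = (-174 °C − 15.2 °C)/9.262 = -20.43 W/m
From the inner boundary to the polyurethane foam/cork board interface, ΣR_partial = 8.225 m·K/W.
T_interface = T_in − Q'·ΣR_partial = -174 °C − (-20.43)(8.225) = -6.0 °C

T = -6.0 °C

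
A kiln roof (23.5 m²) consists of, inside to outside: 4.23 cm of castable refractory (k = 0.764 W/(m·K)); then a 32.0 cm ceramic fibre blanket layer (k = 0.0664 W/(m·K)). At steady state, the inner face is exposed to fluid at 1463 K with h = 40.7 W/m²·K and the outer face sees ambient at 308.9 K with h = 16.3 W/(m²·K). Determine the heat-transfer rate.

Resistance network (inner→outer):
  R_conv,in = 1/(hA) = 1/(40.7·23.5) = 0.001046 K/W
  R_castable refractory = L/(kA) = 0.0423/(0.764·23.5) = 0.002356 K/W
  R_ceramic fibre blanket = L/(kA) = 0.320/(0.0664·23.5) = 0.2051 K/W
  R_conv,out = 1/(hA) = 1/(16.3·23.5) = 0.002611 K/W
ΣR = 0.001046 + 0.002356 + 0.2051 + 0.002611 = 0.2111 K/W
Q = ΔT/ΣR = (1463 K − 308.9 K)/0.2111 = 5470 W

Q = 5.47 kW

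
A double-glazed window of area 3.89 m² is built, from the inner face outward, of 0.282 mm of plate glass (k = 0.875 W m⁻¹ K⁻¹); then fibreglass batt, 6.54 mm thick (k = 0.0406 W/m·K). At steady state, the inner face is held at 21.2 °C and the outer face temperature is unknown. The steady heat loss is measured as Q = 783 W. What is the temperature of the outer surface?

T_out = -11.3 °C

Series resistances:
  R_plate glass = L/(kA) = 2.82×10^-4/(0.875·3.89) = 8.285×10^-5 K/W
  R_fibreglass batt = L/(kA) = 0.00654/(0.0406·3.89) = 0.04141 K/W
ΣR = 0.04149 K/W
ΔT = Q·ΣR = 783 × 0.04149 = 32.49 K
Heat flows outward, so T_out = T_in − ΔT = 21.2 − 32.49 = -11.3 °C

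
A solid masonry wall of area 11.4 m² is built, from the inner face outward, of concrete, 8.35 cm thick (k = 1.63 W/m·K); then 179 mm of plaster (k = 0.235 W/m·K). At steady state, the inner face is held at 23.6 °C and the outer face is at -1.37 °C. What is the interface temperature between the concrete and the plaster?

Treat each layer as a resistance in series:
  R_concrete = L/(kA) = 0.0835/(1.63·11.4) = 0.004494 K/W
  R_plaster = L/(kA) = 0.179/(0.235·11.4) = 0.06682 K/W
ΣR = 0.004494 + 0.06682 = 0.07131 K/W
Q = ΔT/ΣR = (23.6 °C − -1.37 °C)/0.07131 = 350.2 W
From the inner boundary to the concrete/plaster interface, ΣR_partial = 0.004494 K/W.
T_interface = T_in − Q·ΣR_partial = 23.6 °C − (350.2)(0.004494) = 22.0 °C

T = 22.0 °C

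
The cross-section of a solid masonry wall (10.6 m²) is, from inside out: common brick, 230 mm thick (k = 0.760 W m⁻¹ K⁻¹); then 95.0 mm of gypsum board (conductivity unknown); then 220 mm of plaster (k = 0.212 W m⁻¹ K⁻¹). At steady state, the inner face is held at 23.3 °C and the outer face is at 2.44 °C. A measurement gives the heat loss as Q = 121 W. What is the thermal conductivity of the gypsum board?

ΣR = ΔT/Q = |23.3 − 2.44|/121 = 0.1724 K/W
Known resistances:
  R_common brick = L/(kA) = 0.230/(0.760·10.6) = 0.02855 K/W
  R_plaster = L/(kA) = 0.220/(0.212·10.6) = 0.09790 K/W
R_gypsum board = ΣR − ΣR_known = 0.1724 − 0.1265 = 0.04590 K/W
L/(kA) = 0.04590 ⇒ k = 0.0950/(0.04590·10.6) = 0.195 W/m·K

k = 0.195 W/m·K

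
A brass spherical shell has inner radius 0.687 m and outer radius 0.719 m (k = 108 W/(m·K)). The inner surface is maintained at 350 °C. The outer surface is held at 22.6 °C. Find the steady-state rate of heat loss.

Q = 6860 kW

Q = 4πk·ΔT/(1/r₁ − 1/r₂) = 4π × 108 × 327.4 / (1/0.687 − 1/0.719) = 6.86×10^6 W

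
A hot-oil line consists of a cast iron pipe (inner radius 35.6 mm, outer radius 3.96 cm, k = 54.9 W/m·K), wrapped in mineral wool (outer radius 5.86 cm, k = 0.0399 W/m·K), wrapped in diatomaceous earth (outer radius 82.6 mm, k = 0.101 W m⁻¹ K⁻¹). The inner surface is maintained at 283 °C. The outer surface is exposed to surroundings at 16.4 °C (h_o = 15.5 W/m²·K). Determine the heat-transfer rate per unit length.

Q' = 120 W/m

Series thermal resistances, inner to outer:
  R'_cast iron = ln(0.0396/0.0356)/(2πk) = 0.1065/(2π·54.9) = 3.087×10^-4 m·K/W
  R'_mineral wool = ln(0.0586/0.0396)/(2πk) = 0.3919/(2π·0.0399) = 1.563 m·K/W
  R'_diatomaceous earth = ln(0.0826/0.0586)/(2πk) = 0.3433/(2π·0.101) = 0.5409 m·K/W
  R'_conv,out = 1/(2πr h) = 1/(2π·0.0826·15.5) = 0.1243 m·K/W
ΣR = 3.087×10^-4 + 1.563 + 0.5409 + 0.1243 = 2.229 m·K/W
Q' = ΔT/ΣR = (283 °C − 16.4 °C)/2.229 = 120 W/m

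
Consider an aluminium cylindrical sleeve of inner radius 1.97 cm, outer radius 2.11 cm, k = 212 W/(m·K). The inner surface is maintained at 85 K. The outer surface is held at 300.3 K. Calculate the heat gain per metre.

Q' = 4180 kW/m

Q' = 2πk·ΔT/ln(r₂/r₁) = 2π × 212 × 215.3 / ln(0.0211/0.0197) = 4.18×10^6 W/m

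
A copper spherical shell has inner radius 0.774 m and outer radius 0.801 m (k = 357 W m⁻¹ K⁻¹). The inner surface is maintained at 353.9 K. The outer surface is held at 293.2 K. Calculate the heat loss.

Q = 4πk·ΔT/(1/r₁ − 1/r₂) = 4π × 357 × 60.7 / (1/0.774 − 1/0.801) = 6.25×10^6 W

Q = 6.25×10^6 W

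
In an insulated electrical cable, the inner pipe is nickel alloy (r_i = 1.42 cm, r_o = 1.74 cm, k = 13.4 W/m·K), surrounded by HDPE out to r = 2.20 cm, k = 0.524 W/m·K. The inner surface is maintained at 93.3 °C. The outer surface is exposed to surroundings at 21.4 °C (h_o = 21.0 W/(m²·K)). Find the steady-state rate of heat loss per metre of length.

Series thermal resistances, inner to outer:
  R'_nickel alloy = ln(0.0174/0.0142)/(2πk) = 0.2032/(2π·13.4) = 0.002414 m·K/W
  R'_HDPE = ln(0.0220/0.0174)/(2πk) = 0.2346/(2π·0.524) = 0.07125 m·K/W
  R'_conv,out = 1/(2πr h) = 1/(2π·0.0220·21.0) = 0.3445 m·K/W
ΣR = 0.002414 + 0.07125 + 0.3445 = 0.4182 m·K/W
Q' = ΔT/ΣR = (93.3 °C − 21.4 °C)/0.4182 = 172 W/m

Q' = 172 W/m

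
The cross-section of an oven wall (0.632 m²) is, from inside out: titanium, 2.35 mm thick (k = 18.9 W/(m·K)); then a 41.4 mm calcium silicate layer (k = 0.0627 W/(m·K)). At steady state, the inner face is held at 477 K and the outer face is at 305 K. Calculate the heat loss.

Treat each layer as a resistance in series:
  R_titanium = L/(kA) = 0.00235/(18.9·0.632) = 1.967×10^-4 K/W
  R_calcium silicate = L/(kA) = 0.0414/(0.0627·0.632) = 1.045 K/W
ΣR = 1.967×10^-4 + 1.045 = 1.045 K/W
Q = ΔT/ΣR = (477 K − 305 K)/1.045 = 165 W

Q = 165 W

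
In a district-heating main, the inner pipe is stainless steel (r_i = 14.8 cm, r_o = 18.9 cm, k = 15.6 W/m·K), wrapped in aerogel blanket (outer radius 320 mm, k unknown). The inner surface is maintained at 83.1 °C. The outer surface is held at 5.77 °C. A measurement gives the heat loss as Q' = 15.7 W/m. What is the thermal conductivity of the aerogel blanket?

k = 0.0170 W/m·K

ΣR = ΔT/Q' = |83.1 − 5.77|/15.7 = 4.925 m·K/W
Known resistances:
  R'_stainless steel = ln(0.189/0.148)/(2πk) = 0.2445/(2π·15.6) = 0.002495 m·K/W
R_aerogel blanket = ΣR − ΣR_known = 4.925 − 0.002495 = 4.923 m·K/W
ln(r₂/r₁)/(2πk) = 4.923 ⇒ k = 0.5266/(2π·4.923) = 0.0170 W/m·K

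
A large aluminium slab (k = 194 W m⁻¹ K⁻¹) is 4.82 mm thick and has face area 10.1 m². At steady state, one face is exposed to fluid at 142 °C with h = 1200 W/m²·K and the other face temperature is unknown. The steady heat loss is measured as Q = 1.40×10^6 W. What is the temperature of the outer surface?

T_out = 23.0 °C

Series resistances:
  R_conv,in = 1/(hA) = 1/(1200·10.1) = 8.251×10^-5 K/W
  R_aluminium = L/(kA) = 0.00482/(194·10.1) = 2.460×10^-6 K/W
ΣR = 8.497×10^-5 K/W
ΔT = Q·ΣR = 1.40×10^6 × 8.497×10^-5 = 119.0 K
Heat flows outward, so T_out = T_in − ΔT = 142 − 119.0 = 23.0 °C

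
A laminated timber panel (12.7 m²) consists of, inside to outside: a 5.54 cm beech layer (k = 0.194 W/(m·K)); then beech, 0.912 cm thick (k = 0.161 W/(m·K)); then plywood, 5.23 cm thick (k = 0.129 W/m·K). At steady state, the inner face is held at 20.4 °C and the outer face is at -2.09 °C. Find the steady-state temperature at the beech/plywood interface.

Treat each layer as a resistance in series:
  R_beech = L/(kA) = 0.0554/(0.194·12.7) = 0.02249 K/W
  R_beech = L/(kA) = 0.00912/(0.161·12.7) = 0.004460 K/W
  R_plywood = L/(kA) = 0.0523/(0.129·12.7) = 0.03192 K/W
ΣR = 0.02249 + 0.004460 + 0.03192 = 0.05887 K/W
Q = ΔT/ΣR = (20.4 °C − -2.09 °C)/0.05887 = 382.0 W
From the inner boundary to the beech/plywood interface, ΣR_partial = 0.02695 K/W.
T_interface = T_in − Q·ΣR_partial = 20.4 °C − (382.0)(0.02695) = 10.1 °C

T = 10.1 °C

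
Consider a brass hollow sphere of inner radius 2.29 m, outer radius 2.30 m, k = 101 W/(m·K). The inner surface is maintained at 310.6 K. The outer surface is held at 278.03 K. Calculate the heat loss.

Q = 21800 kW

Q = 4πk·ΔT/(1/r₁ − 1/r₂) = 4π × 101 × 32.57 / (1/2.29 − 1/2.30) = 2.18×10^7 W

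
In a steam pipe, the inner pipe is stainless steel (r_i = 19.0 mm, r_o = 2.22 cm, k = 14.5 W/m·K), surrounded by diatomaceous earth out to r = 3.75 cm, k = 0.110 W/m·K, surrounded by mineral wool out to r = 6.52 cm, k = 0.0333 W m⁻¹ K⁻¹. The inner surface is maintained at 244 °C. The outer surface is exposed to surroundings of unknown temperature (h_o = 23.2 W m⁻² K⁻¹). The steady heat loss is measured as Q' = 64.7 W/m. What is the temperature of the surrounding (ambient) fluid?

Sum the resistances:
  R'_stainless steel = ln(0.0222/0.0190)/(2πk) = 0.1557/(2π·14.5) = 0.001708 m·K/W
  R'_diatomaceous earth = ln(0.0375/0.0222)/(2πk) = 0.5242/(2π·0.110) = 0.7585 m·K/W
  R'_mineral wool = ln(0.0652/0.0375)/(2πk) = 0.5531/(2π·0.0333) = 2.644 m·K/W
  R'_conv,out = 1/(2πr h) = 1/(2π·0.0652·23.2) = 0.1052 m·K/W
ΣR = 3.509 m·K/W
ΔT = Q'·ΣR = 64.7 × 3.509 = 227.0 K
Heat flows outward, so T_out = T_in − ΔT = 244 − 227.0 = 17.0 °C

T_out = 17.0 °C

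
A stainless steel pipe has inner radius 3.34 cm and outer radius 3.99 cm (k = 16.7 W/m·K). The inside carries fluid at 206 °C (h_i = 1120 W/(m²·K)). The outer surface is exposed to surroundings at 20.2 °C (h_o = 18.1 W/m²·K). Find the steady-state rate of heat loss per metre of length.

Series thermal resistances, inner to outer:
  R'_conv,in = 1/(2πr h) = 1/(2π·0.0334·1120) = 0.004255 m·K/W
  R'_stainless steel = ln(0.0399/0.0334)/(2πk) = 0.1778/(2π·16.7) = 0.001695 m·K/W
  R'_conv,out = 1/(2πr h) = 1/(2π·0.0399·18.1) = 0.2204 m·K/W
ΣR = 0.004255 + 0.001695 + 0.2204 = 0.2264 m·K/W
Q' = ΔT/ΣR = (206 °C − 20.2 °C)/0.2264 = 821 W/m

Q' = 821 W/m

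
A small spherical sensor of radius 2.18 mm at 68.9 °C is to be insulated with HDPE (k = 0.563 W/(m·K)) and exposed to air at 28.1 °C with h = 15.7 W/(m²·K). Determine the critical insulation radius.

r_cr = 7.17 cm

For a sphere, r_cr = 2k_ins/h = 2·0.563/15.7 = 0.0717 m = 7.17 cm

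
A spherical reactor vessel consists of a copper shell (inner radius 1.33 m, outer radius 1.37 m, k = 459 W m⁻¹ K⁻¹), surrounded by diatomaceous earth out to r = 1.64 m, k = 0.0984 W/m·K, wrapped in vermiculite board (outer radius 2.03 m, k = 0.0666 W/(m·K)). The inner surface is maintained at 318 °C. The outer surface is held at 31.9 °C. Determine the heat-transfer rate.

Resistance network (inner→outer):
  R_copper = (1/1.33 − 1/1.37)/(4πk) = 0.02195/(4π·459) = 3.806×10^-6 K/W
  R_diatomaceous earth = (1/1.37 − 1/1.64)/(4πk) = 0.1202/(4π·0.0984) = 0.09718 K/W
  R_vermiculite board = (1/1.64 − 1/2.03)/(4πk) = 0.1171/(4π·0.0666) = 0.1400 K/W
ΣR = 3.806×10^-6 + 0.09718 + 0.1400 = 0.2372 K/W
Q = ΔT/ΣR = (318 °C − 31.9 °C)/0.2372 = 1210 W

Q = 1210 W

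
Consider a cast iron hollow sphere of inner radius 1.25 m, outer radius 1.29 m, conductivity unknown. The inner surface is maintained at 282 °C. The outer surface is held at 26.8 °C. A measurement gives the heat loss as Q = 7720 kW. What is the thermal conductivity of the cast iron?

ΣR = ΔT/Q = |282 − 26.8|/7.72×10^6 = 3.306×10^-5 K/W
(1/r₁−1/r₂)/(4πk) = 3.306×10^-5 ⇒ k = 0.02481/(4π·3.306×10^-5) = 59.7 W/m·K

k = 59.7 W/m·K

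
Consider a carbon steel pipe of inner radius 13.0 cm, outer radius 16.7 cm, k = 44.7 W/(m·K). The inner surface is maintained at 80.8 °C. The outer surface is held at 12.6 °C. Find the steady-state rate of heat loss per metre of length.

Q' = 2πk·ΔT/ln(r₂/r₁) = 2π × 44.7 × 68.2 / ln(0.167/0.130) = 76500 W/m

Q' = 76500 W/m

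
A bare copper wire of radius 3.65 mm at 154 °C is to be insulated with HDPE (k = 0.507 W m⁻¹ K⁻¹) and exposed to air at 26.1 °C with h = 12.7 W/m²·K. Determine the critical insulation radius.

r_cr = 3.99 cm

For a cylinder, r_cr = k_ins/h = 0.507/12.7 = 0.0399 m = 3.99 cm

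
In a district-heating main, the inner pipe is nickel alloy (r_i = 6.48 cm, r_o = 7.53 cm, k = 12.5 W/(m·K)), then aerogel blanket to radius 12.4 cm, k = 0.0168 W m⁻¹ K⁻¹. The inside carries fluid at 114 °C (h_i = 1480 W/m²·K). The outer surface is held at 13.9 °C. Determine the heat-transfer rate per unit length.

Q' = 21.2 W/m

Series thermal resistances, inner to outer:
  R'_conv,in = 1/(2πr h) = 1/(2π·0.0648·1480) = 0.001660 m·K/W
  R'_nickel alloy = ln(0.0753/0.0648)/(2πk) = 0.1502/(2π·12.5) = 0.001912 m·K/W
  R'_aerogel blanket = ln(0.124/0.0753)/(2πk) = 0.4988/(2π·0.0168) = 4.725 m·K/W
ΣR = 0.001660 + 0.001912 + 4.725 = 4.729 m·K/W
Q' = ΔT/ΣR = (114 °C − 13.9 °C)/4.729 = 21.2 W/m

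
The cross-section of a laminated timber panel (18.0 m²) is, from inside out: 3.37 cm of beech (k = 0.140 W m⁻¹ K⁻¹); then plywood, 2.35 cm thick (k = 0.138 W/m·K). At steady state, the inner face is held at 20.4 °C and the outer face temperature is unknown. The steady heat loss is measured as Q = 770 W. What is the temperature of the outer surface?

T_out = 2.82 °C

Series resistances:
  R_beech = L/(kA) = 0.0337/(0.140·18.0) = 0.01337 K/W
  R_plywood = L/(kA) = 0.0235/(0.138·18.0) = 0.009461 K/W
ΣR = 0.02283 K/W
ΔT = Q·ΣR = 770 × 0.02283 = 17.58 K
Heat flows outward, so T_out = T_in − ΔT = 20.4 − 17.58 = 2.82 °C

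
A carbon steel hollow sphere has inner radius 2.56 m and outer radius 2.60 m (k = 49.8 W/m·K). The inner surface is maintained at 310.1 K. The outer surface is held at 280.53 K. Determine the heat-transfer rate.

Q = 4πk·ΔT/(1/r₁ − 1/r₂) = 4π × 49.8 × 29.57 / (1/2.56 − 1/2.60) = 3.08×10^6 W

Q = 3080 kW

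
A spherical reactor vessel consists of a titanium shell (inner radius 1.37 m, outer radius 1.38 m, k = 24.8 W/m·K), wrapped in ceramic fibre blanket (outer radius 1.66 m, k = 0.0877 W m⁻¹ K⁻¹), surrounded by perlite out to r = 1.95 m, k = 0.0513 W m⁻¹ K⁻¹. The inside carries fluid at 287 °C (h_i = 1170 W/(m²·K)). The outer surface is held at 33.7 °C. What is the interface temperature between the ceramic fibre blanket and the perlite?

Treat each layer as a resistance in series:
  R_conv,in = 1/(4πr²h) = 1/(4π·1.37²·1170) = 3.624×10^-5 K/W
  R_titanium = (1/1.37 − 1/1.38)/(4πk) = 0.005289/(4π·24.8) = 1.697×10^-5 K/W
  R_ceramic fibre blanket = (1/1.38 − 1/1.66)/(4πk) = 0.1222/(4π·0.0877) = 0.1109 K/W
  R_perlite = (1/1.66 − 1/1.95)/(4πk) = 0.08959/(4π·0.0513) = 0.1390 K/W
ΣR = 3.624×10^-5 + 1.697×10^-5 + 0.1109 + 0.1390 = 0.2500 K/W
Q = ΔT/ΣR = (287 °C − 33.7 °C)/0.2500 = 1013 W
From the inner boundary to the ceramic fibre blanket/perlite interface, ΣR_partial = 0.1110 K/W.
T_interface = T_in − Q·ΣR_partial = 287 °C − (1013)(0.1110) = 175 °C

T = 175 °C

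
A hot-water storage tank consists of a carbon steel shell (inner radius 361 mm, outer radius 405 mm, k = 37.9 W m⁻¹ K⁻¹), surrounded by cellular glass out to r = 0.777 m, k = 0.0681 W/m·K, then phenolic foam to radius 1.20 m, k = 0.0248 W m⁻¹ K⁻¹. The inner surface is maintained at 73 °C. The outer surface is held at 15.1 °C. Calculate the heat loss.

Q = 20.4 W

Treat each layer as a resistance in series:
  R_carbon steel = (1/0.361 − 1/0.405)/(4πk) = 0.3009/(4π·37.9) = 6.319×10^-4 K/W
  R_cellular glass = (1/0.405 − 1/0.777)/(4πk) = 1.182/(4π·0.0681) = 1.381 K/W
  R_phenolic foam = (1/0.777 − 1/1.20)/(4πk) = 0.4537/(4π·0.0248) = 1.456 K/W
ΣR = 6.319×10^-4 + 1.381 + 1.456 = 2.838 K/W
Q = ΔT/ΣR = (73 °C − 15.1 °C)/2.838 = 20.4 W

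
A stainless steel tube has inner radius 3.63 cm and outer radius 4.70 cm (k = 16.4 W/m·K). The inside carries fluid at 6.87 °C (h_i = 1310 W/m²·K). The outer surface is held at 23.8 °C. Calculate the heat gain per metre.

Resistance network (inner→outer):
  R'_conv,in = 1/(2πr h) = 1/(2π·0.0363·1310) = 0.003347 m·K/W
  R'_stainless steel = ln(0.0470/0.0363)/(2πk) = 0.2583/(2π·16.4) = 0.002507 m·K/W
ΣR = 0.003347 + 0.002507 = 0.005854 m·K/W
Q' = ΔT/ΣR = (6.87 °C − 23.8 °C)/0.005854 = -2890 W/m
(Negative Q' ⇒ heat flows inward; heat gain = 2890 W/m.)

Q' = 2890 W/m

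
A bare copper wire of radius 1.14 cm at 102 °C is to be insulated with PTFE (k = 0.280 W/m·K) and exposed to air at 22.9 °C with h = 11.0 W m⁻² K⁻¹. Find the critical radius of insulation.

For a cylinder, r_cr = k_ins/h = 0.280/11.0 = 0.0255 m = 2.55 cm

r_cr = 2.55 cm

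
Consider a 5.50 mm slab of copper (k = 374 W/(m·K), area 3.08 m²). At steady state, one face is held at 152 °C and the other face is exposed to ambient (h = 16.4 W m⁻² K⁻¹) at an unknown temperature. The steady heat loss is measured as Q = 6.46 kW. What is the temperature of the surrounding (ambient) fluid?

Series resistances:
  R_copper = L/(kA) = 0.00550/(374·3.08) = 4.775×10^-6 K/W
  R_conv,out = 1/(hA) = 1/(16.4·3.08) = 0.01980 K/W
ΣR = 0.01980 K/W
ΔT = Q·ΣR = 6460 × 0.01980 = 127.9 K
Heat flows outward, so T_out = T_in − ΔT = 152 − 127.9 = 24.1 °C

T_out = 24.1 °C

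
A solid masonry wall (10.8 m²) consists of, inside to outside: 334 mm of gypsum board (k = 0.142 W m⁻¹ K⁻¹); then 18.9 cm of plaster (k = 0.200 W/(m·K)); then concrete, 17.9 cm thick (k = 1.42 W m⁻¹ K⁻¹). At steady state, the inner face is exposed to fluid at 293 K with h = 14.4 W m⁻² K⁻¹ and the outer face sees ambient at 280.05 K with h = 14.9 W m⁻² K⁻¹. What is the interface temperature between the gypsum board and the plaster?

T = 284.2 K

Treat each layer as a resistance in series:
  R_conv,in = 1/(hA) = 1/(14.4·10.8) = 0.006430 K/W
  R_gypsum board = L/(kA) = 0.334/(0.142·10.8) = 0.2178 K/W
  R_plaster = L/(kA) = 0.189/(0.200·10.8) = 0.08750 K/W
  R_concrete = L/(kA) = 0.179/(1.42·10.8) = 0.01167 K/W
  R_conv,out = 1/(hA) = 1/(14.9·10.8) = 0.006214 K/W
ΣR = 0.006430 + 0.2178 + 0.08750 + 0.01167 + 0.006214 = 0.3296 K/W
Q = ΔT/ΣR = (293 K − 280.05 K)/0.3296 = 39.29 W
From the inner boundary to the gypsum board/plaster interface, ΣR_partial = 0.2242 K/W.
T_interface = T_in − Q·ΣR_partial = 293 K − (39.29)(0.2242) = 284.2 K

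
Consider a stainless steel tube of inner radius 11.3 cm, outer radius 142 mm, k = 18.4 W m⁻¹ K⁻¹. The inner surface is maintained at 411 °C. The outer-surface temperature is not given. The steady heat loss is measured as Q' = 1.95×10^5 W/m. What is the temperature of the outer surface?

T_out = 25.7 °C

Sum the resistances:
  R'_stainless steel = ln(0.142/0.113)/(2πk) = 0.2284/(2π·18.4) = 0.001976 m·K/W
ΣR = 0.001976 m·K/W
ΔT = Q'·ΣR = 1.95×10^5 × 0.001976 = 385.3 K
Heat flows outward, so T_out = T_in − ΔT = 411 − 385.3 = 25.7 °C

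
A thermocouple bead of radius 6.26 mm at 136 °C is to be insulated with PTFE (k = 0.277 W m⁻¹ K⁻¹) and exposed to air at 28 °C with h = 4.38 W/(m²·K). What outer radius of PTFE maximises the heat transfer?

For a sphere, r_cr = 2k_ins/h = 2·0.277/4.38 = 0.126 m = 12.6 cm

r_cr = 12.6 cm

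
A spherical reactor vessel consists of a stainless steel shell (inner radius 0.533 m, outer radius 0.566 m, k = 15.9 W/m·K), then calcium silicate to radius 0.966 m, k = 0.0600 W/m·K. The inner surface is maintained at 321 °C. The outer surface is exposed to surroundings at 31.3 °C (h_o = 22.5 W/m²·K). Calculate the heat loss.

Resistance network (inner→outer):
  R_stainless steel = (1/0.533 − 1/0.566)/(4πk) = 0.1094/(4π·15.9) = 5.475×10^-4 K/W
  R_calcium silicate = (1/0.566 − 1/0.966)/(4πk) = 0.7316/(4π·0.0600) = 0.9703 K/W
  R_conv,out = 1/(4πr²h) = 1/(4π·0.966²·22.5) = 0.003790 K/W
ΣR = 5.475×10^-4 + 0.9703 + 0.003790 = 0.9746 K/W
Q = ΔT/ΣR = (321 °C − 31.3 °C)/0.9746 = 297 W

Q = 297 W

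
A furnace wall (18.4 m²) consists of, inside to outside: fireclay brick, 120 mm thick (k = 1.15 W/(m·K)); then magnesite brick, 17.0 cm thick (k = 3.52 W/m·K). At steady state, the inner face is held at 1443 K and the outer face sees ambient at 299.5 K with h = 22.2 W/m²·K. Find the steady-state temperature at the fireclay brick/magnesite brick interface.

T = 839 K

Treat each layer as a resistance in series:
  R_fireclay brick = L/(kA) = 0.120/(1.15·18.4) = 0.005671 K/W
  R_magnesite brick = L/(kA) = 0.170/(3.52·18.4) = 0.002625 K/W
  R_conv,out = 1/(hA) = 1/(22.2·18.4) = 0.002448 K/W
ΣR = 0.005671 + 0.002625 + 0.002448 = 0.01074 K/W
Q = ΔT/ΣR = (1443 K − 299.5 K)/0.01074 = 1.065×10^5 W
From the inner boundary to the fireclay brick/magnesite brick interface, ΣR_partial = 0.005671 K/W.
T_interface = T_in − Q·ΣR_partial = 1443 K − (1.065×10^5)(0.005671) = 839 K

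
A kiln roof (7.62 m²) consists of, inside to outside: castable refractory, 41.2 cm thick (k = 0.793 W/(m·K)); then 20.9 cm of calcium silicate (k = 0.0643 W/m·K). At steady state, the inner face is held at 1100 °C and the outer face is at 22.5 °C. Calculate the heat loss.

Series thermal resistances, inner to outer:
  R_castable refractory = L/(kA) = 0.412/(0.793·7.62) = 0.06818 K/W
  R_calcium silicate = L/(kA) = 0.209/(0.0643·7.62) = 0.4266 K/W
ΣR = 0.06818 + 0.4266 = 0.4948 K/W
Q = ΔT/ΣR = (1100 °C − 22.5 °C)/0.4948 = 2180 W

Q = 2.18 kW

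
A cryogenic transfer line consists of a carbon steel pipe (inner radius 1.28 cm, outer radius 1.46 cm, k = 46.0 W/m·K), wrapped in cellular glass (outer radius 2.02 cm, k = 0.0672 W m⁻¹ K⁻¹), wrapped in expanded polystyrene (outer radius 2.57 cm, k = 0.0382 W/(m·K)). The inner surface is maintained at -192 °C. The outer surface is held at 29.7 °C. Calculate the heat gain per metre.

Q' = 125 W/m

Series thermal resistances, inner to outer:
  R'_carbon steel = ln(0.0146/0.0128)/(2πk) = 0.1316/(2π·46.0) = 4.552×10^-4 m·K/W
  R'_cellular glass = ln(0.0202/0.0146)/(2πk) = 0.3247/(2π·0.0672) = 0.7689 m·K/W
  R'_expanded polystyrene = ln(0.0257/0.0202)/(2πk) = 0.2408/(2π·0.0382) = 1.003 m·K/W
ΣR = 4.552×10^-4 + 0.7689 + 1.003 = 1.772 m·K/W
Q' = ΔT/ΣR = (-192 °C − 29.7 °C)/1.772 = -125 W/m
(Negative Q' ⇒ heat flows inward; heat gain = 125 W/m.)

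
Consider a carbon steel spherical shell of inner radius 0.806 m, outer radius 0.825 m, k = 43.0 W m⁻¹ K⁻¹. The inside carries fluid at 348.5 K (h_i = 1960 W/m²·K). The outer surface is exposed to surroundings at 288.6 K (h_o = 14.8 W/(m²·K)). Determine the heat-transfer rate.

Q = 7470 W

Resistance network (inner→outer):
  R_conv,in = 1/(4πr²h) = 1/(4π·0.806²·1960) = 6.250×10^-5 K/W
  R_carbon steel = (1/0.806 − 1/0.825)/(4πk) = 0.02857/(4π·43.0) = 5.288×10^-5 K/W
  R_conv,out = 1/(4πr²h) = 1/(4π·0.825²·14.8) = 0.007900 K/W
ΣR = 6.250×10^-5 + 5.288×10^-5 + 0.007900 = 0.008015 K/W
Q = ΔT/ΣR = (348.5 K − 288.6 K)/0.008015 = 7470 W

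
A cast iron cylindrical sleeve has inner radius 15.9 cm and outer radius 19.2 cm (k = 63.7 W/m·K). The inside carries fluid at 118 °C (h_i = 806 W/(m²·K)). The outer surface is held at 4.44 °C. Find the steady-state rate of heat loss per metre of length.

Series thermal resistances, inner to outer:
  R'_conv,in = 1/(2πr h) = 1/(2π·0.159·806) = 0.001242 m·K/W
  R'_cast iron = ln(0.192/0.159)/(2πk) = 0.1886/(2π·63.7) = 4.712×10^-4 m·K/W
ΣR = 0.001242 + 4.712×10^-4 = 0.001713 m·K/W
Q' = ΔT/ΣR = (118 °C − 4.44 °C)/0.001713 = 66300 W/m

Q' = 66300 W/m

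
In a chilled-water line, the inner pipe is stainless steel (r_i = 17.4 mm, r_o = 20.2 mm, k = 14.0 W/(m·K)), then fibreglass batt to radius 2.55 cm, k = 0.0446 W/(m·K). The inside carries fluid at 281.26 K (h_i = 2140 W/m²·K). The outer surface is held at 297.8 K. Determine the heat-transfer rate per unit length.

Q' = 19.8 W/m

Treat each layer as a resistance in series:
  R'_conv,in = 1/(2πr h) = 1/(2π·0.0174·2140) = 0.004274 m·K/W
  R'_stainless steel = ln(0.0202/0.0174)/(2πk) = 0.1492/(2π·14.0) = 0.001696 m·K/W
  R'_fibreglass batt = ln(0.0255/0.0202)/(2πk) = 0.2330/(2π·0.0446) = 0.8314 m·K/W
ΣR = 0.004274 + 0.001696 + 0.8314 = 0.8374 m·K/W
Q' = ΔT/ΣR = (281.26 K − 297.8 K)/0.8374 = -19.8 W/m
(Negative Q' ⇒ heat flows inward; heat gain = 19.8 W/m.)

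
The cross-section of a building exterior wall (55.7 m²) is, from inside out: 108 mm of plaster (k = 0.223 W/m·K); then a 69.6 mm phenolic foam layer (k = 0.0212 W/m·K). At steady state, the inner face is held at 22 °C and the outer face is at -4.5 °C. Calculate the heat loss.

Resistance network (inner→outer):
  R_plaster = L/(kA) = 0.108/(0.223·55.7) = 0.008695 K/W
  R_phenolic foam = L/(kA) = 0.0696/(0.0212·55.7) = 0.05894 K/W
ΣR = 0.008695 + 0.05894 = 0.06764 K/W
Q = ΔT/ΣR = (22 °C − -4.5 °C)/0.06764 = 392 W

Q = 392 W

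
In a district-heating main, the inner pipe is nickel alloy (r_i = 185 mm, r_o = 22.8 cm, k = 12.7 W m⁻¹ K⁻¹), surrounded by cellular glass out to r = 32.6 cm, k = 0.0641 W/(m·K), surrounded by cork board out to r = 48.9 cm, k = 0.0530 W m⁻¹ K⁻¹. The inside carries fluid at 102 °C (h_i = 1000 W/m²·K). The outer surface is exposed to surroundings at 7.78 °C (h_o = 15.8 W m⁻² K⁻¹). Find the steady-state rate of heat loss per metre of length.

Series thermal resistances, inner to outer:
  R'_conv,in = 1/(2πr h) = 1/(2π·0.185·1000) = 8.603×10^-4 m·K/W
  R'_nickel alloy = ln(0.228/0.185)/(2πk) = 0.2090/(2π·12.7) = 0.002619 m·K/W
  R'_cellular glass = ln(0.326/0.228)/(2πk) = 0.3576/(2π·0.0641) = 0.8878 m·K/W
  R'_cork board = ln(0.489/0.326)/(2πk) = 0.4055/(2π·0.0530) = 1.218 m·K/W
  R'_conv,out = 1/(2πr h) = 1/(2π·0.489·15.8) = 0.02060 m·K/W
ΣR = 8.603×10^-4 + 0.002619 + 0.8878 + 1.218 + 0.02060 = 2.130 m·K/W
Q' = ΔT/ΣR = (102 °C − 7.78 °C)/2.130 = 44.2 W/m

Q' = 44.2 W/m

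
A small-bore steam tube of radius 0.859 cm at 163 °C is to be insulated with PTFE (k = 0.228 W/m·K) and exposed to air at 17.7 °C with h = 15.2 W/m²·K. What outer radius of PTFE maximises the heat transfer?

r_cr = 1.50 cm

For a cylinder, r_cr = k_ins/h = 0.228/15.2 = 0.0150 m = 1.50 cm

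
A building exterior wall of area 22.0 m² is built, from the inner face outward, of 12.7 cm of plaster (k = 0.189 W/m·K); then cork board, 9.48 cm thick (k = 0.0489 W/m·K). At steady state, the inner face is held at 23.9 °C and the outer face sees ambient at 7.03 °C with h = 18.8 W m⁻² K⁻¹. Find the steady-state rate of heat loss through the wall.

Treat each layer as a resistance in series:
  R_plaster = L/(kA) = 0.127/(0.189·22.0) = 0.03054 K/W
  R_cork board = L/(kA) = 0.0948/(0.0489·22.0) = 0.08812 K/W
  R_conv,out = 1/(hA) = 1/(18.8·22.0) = 0.002418 K/W
ΣR = 0.03054 + 0.08812 + 0.002418 = 0.1211 K/W
Q = ΔT/ΣR = (23.9 °C − 7.03 °C)/0.1211 = 139 W

Q = 139 W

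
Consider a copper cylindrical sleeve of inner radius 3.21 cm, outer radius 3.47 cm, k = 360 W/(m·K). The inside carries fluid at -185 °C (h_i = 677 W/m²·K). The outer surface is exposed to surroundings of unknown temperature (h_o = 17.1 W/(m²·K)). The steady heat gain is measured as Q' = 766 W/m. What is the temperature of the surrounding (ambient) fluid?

T_out = 26.1 °C

Sum the resistances:
  R'_conv,in = 1/(2πr h) = 1/(2π·0.0321·677) = 0.007324 m·K/W
  R'_copper = ln(0.0347/0.0321)/(2πk) = 0.07788/(2π·360) = 3.443×10^-5 m·K/W
  R'_conv,out = 1/(2πr h) = 1/(2π·0.0347·17.1) = 0.2682 m·K/W
ΣR = 0.2756 m·K/W
ΔT = Q'·ΣR = 766 × 0.2756 = 211.1 K
Heat flows inward, so T_out = T_in + ΔT = -185 + 211.1 = 26.1 °C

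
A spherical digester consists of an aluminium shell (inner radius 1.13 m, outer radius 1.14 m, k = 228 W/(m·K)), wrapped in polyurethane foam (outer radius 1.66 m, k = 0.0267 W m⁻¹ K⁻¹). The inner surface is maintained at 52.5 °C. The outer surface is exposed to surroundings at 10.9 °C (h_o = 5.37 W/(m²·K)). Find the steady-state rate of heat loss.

Q = 50.5 W

Treat each layer as a resistance in series:
  R_aluminium = (1/1.13 − 1/1.14)/(4πk) = 0.007763/(4π·228) = 2.709×10^-6 K/W
  R_polyurethane foam = (1/1.14 − 1/1.66)/(4πk) = 0.2748/(4π·0.0267) = 0.8190 K/W
  R_conv,out = 1/(4πr²h) = 1/(4π·1.66²·5.37) = 0.005378 K/W
ΣR = 2.709×10^-6 + 0.8190 + 0.005378 = 0.8244 K/W
Q = ΔT/ΣR = (52.5 °C − 10.9 °C)/0.8244 = 50.5 W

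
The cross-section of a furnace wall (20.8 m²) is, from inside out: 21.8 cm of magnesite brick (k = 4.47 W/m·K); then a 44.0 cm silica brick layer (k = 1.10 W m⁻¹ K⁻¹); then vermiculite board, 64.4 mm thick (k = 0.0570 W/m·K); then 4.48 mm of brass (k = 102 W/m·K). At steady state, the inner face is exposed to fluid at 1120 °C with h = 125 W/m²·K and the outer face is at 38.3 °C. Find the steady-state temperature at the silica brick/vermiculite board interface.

T = 809 °C

Treat each layer as a resistance in series:
  R_conv,in = 1/(hA) = 1/(125·20.8) = 3.846×10^-4 K/W
  R_magnesite brick = L/(kA) = 0.218/(4.47·20.8) = 0.002345 K/W
  R_silica brick = L/(kA) = 0.440/(1.10·20.8) = 0.01923 K/W
  R_vermiculite board = L/(kA) = 0.0644/(0.0570·20.8) = 0.05432 K/W
  R_brass = L/(kA) = 0.00448/(102·20.8) = 2.112×10^-6 K/W
ΣR = 3.846×10^-4 + 0.002345 + 0.01923 + 0.05432 + 2.112×10^-6 = 0.07628 K/W
Q = ΔT/ΣR = (1120 °C − 38.3 °C)/0.07628 = 14180 W
From the inner boundary to the silica brick/vermiculite board interface, ΣR_partial = 0.02196 K/W.
T_interface = T_in − Q·ΣR_partial = 1120 °C − (14180)(0.02196) = 809 °C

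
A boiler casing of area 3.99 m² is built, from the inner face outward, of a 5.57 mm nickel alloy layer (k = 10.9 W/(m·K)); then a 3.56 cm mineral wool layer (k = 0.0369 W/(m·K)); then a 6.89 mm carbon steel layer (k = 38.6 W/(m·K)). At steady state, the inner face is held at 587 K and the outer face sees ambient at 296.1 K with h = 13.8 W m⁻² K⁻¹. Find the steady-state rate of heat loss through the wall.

Q = 1120 W

Treat each layer as a resistance in series:
  R_nickel alloy = L/(kA) = 0.00557/(10.9·3.99) = 1.281×10^-4 K/W
  R_mineral wool = L/(kA) = 0.0356/(0.0369·3.99) = 0.2418 K/W
  R_carbon steel = L/(kA) = 0.00689/(38.6·3.99) = 4.474×10^-5 K/W
  R_conv,out = 1/(hA) = 1/(13.8·3.99) = 0.01816 K/W
ΣR = 1.281×10^-4 + 0.2418 + 4.474×10^-5 + 0.01816 = 0.2601 K/W
Q = ΔT/ΣR = (587 K − 296.1 K)/0.2601 = 1120 W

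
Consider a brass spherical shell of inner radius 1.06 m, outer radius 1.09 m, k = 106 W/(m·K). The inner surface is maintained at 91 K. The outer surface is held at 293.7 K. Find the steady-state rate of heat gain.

Q = 10400 kW

Q = 4πk·ΔT/(1/r₁ − 1/r₂) = 4π × 106 × 202.7 / (1/1.06 − 1/1.09) = 1.04×10^7 W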